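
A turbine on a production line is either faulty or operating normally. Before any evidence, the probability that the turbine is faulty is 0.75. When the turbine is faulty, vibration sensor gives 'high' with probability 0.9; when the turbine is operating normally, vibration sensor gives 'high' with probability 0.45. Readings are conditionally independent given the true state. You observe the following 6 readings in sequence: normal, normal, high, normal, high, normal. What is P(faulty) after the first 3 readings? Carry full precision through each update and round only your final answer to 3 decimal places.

0.166

Each posterior becomes the prior for the next update.
After 'normal': P(faulty) = 0.1·0.7500 / (0.1·0.7500 + 0.55·0.2500) ≈ 0.3529
After 'normal': P(faulty) = 0.1·0.3529 / (0.1·0.3529 + 0.55·0.6471) ≈ 0.0902
After 'high': P(faulty) = 0.9·0.0902 / (0.9·0.0902 + 0.45·0.9098) ≈ 0.1655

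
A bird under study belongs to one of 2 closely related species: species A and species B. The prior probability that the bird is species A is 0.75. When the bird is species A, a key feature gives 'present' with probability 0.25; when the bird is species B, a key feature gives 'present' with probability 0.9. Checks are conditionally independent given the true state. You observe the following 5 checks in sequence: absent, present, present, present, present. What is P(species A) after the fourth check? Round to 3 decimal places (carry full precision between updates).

0.325

After 'absent': P(species A) = 0.75·0.7500 / (0.75·0.7500 + 0.1·0.2500) ≈ 0.9574
After 'present': P(species A) = 0.25·0.9574 / (0.25·0.9574 + 0.9·0.0426) ≈ 0.8621
After 'present': P(species A) = 0.25·0.8621 / (0.25·0.8621 + 0.9·0.1379) ≈ 0.6345
After 'present': P(species A) = 0.25·0.6345 / (0.25·0.6345 + 0.9·0.3655) ≈ 0.3254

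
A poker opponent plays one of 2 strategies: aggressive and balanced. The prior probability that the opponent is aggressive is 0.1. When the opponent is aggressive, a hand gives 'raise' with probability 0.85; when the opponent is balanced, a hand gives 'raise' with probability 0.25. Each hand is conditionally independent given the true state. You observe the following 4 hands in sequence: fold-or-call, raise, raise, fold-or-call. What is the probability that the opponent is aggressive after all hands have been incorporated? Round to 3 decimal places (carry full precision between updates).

0.049

After 'fold-or-call': P(aggressive) = 0.15·0.1000 / (0.15·0.1000 + 0.75·0.9000) ≈ 0.0217
After 'raise': P(aggressive) = 0.85·0.0217 / (0.85·0.0217 + 0.25·0.9783) ≈ 0.0702
After 'raise': P(aggressive) = 0.85·0.0702 / (0.85·0.0702 + 0.25·0.9298) ≈ 0.2044
After 'fold-or-call': P(aggressive) = 0.15·0.2044 / (0.15·0.2044 + 0.75·0.7956) ≈ 0.0489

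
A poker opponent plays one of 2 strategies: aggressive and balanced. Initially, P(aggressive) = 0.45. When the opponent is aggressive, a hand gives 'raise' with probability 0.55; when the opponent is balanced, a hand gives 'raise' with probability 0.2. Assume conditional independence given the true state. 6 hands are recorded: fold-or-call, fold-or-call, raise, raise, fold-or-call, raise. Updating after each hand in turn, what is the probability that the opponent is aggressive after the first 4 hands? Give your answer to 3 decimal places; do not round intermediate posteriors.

After 'fold-or-call': P(aggressive) = 0.45·0.4500 / (0.45·0.4500 + 0.8·0.5500) ≈ 0.3152
After 'fold-or-call': P(aggressive) = 0.45·0.3152 / (0.45·0.3152 + 0.8·0.6848) ≈ 0.2056
After 'raise': P(aggressive) = 0.55·0.2056 / (0.55·0.2056 + 0.2·0.7944) ≈ 0.4159
After 'raise': P(aggressive) = 0.55·0.4159 / (0.55·0.4159 + 0.2·0.5841) ≈ 0.6619

0.662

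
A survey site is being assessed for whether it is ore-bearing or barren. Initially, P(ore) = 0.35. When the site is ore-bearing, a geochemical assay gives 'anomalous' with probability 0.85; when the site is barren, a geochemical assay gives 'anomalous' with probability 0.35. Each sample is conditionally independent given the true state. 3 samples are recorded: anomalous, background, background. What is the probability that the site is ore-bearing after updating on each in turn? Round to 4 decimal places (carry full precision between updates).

0.0651

Each posterior becomes the prior for the next update.
After 'anomalous': P(ore) = 0.85·0.3500 / (0.85·0.3500 + 0.35·0.6500) ≈ 0.5667
After 'background': P(ore) = 0.15·0.5667 / (0.15·0.5667 + 0.65·0.4333) ≈ 0.2318
After 'background': P(ore) = 0.15·0.2318 / (0.15·0.2318 + 0.65·0.7682) ≈ 0.0651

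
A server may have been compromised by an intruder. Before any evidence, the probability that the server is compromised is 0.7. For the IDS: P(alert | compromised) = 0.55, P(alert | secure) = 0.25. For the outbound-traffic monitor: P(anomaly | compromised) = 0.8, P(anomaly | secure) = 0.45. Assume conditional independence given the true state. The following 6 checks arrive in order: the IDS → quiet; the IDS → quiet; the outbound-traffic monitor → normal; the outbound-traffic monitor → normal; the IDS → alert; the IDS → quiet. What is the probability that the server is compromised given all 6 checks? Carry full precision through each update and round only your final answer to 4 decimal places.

0.1279

Apply Bayes' rule sequentially, carrying P(compromised) forward.
After the IDS='quiet': P(compromised) = 0.45·0.7000 / (0.45·0.7000 + 0.75·0.3000) ≈ 0.5833
After the IDS='quiet': P(compromised) = 0.45·0.5833 / (0.45·0.5833 + 0.75·0.4167) ≈ 0.4565
After the outbound-traffic monitor='normal': P(compromised) = 0.2·0.4565 / (0.2·0.4565 + 0.55·0.5435) ≈ 0.2340
After the outbound-traffic monitor='normal': P(compromised) = 0.2·0.2340 / (0.2·0.2340 + 0.55·0.7660) ≈ 0.1000
After the IDS='alert': P(compromised) = 0.55·0.1000 / (0.55·0.1000 + 0.25·0.9000) ≈ 0.1964
After the IDS='quiet': P(compromised) = 0.45·0.1964 / (0.45·0.1964 + 0.75·0.8036) ≈ 0.1279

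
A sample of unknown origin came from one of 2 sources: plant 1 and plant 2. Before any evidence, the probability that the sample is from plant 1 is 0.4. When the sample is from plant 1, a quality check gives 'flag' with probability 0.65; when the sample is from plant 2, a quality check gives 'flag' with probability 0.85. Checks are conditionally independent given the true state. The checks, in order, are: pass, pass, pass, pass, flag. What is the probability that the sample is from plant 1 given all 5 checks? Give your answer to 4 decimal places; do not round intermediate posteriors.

0.9379

After 'pass': P(plant 1) = 0.35·0.4000 / (0.35·0.4000 + 0.15·0.6000) ≈ 0.6087
After 'pass': P(plant 1) = 0.35·0.6087 / (0.35·0.6087 + 0.15·0.3913) ≈ 0.7840
After 'pass': P(plant 1) = 0.35·0.7840 / (0.35·0.7840 + 0.15·0.2160) ≈ 0.8944
After 'pass': P(plant 1) = 0.35·0.8944 / (0.35·0.8944 + 0.15·0.1056) ≈ 0.9518
After 'flag': P(plant 1) = 0.65·0.9518 / (0.65·0.9518 + 0.85·0.0482) ≈ 0.9379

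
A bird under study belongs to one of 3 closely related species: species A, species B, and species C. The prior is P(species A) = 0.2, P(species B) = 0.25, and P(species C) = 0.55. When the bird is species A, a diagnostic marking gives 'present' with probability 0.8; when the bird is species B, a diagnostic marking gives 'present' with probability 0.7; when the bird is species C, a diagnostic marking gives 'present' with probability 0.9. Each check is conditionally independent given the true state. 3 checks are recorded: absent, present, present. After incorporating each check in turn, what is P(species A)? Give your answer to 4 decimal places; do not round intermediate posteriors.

0.2395

After 'absent': normaliser = 0.2·0.2000 + 0.3·0.2500 + 0.1·0.5500; P(species A) ≈ 0.2353, P(species B) ≈ 0.4412, P(species C) ≈ 0.3235
After 'present': normaliser = 0.8·0.2353 + 0.7·0.4412 + 0.9·0.3235; P(species A) ≈ 0.2388, P(species B) ≈ 0.3918, P(species C) ≈ 0.3694
After 'present': normaliser = 0.8·0.2388 + 0.7·0.3918 + 0.9·0.3694; P(species A) ≈ 0.2395, P(species B) ≈ 0.3438, P(species C) ≈ 0.4167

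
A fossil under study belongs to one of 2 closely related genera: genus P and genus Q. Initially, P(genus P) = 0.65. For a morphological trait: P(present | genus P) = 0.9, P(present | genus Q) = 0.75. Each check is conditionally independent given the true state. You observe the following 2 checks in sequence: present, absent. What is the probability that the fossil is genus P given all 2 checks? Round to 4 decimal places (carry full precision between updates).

0.4713

After 'present': P(genus P) = 0.9·0.6500 / (0.9·0.6500 + 0.75·0.3500) ≈ 0.6903
After 'absent': P(genus P) = 0.1·0.6903 / (0.1·0.6903 + 0.25·0.3097) ≈ 0.4713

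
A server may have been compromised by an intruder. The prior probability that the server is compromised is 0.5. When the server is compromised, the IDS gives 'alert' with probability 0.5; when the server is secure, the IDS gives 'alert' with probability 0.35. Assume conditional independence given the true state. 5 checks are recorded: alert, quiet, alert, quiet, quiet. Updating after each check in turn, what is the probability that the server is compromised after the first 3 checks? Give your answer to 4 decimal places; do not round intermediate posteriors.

0.6109

After 'alert': P(compromised) = 0.5·0.5000 / (0.5·0.5000 + 0.35·0.5000) ≈ 0.5882
After 'quiet': P(compromised) = 0.5·0.5882 / (0.5·0.5882 + 0.65·0.4118) ≈ 0.5236
After 'alert': P(compromised) = 0.5·0.5236 / (0.5·0.5236 + 0.35·0.4764) ≈ 0.6109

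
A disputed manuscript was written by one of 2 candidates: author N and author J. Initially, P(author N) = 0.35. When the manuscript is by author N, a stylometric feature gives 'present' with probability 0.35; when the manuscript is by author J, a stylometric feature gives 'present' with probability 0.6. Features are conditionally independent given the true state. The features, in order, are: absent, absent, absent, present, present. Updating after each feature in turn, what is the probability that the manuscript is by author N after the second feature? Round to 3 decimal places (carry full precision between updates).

After 'absent': P(author N) = 0.65·0.3500 / (0.65·0.3500 + 0.4·0.6500) ≈ 0.4667
After 'absent': P(author N) = 0.65·0.4667 / (0.65·0.4667 + 0.4·0.5333) ≈ 0.5871

0.587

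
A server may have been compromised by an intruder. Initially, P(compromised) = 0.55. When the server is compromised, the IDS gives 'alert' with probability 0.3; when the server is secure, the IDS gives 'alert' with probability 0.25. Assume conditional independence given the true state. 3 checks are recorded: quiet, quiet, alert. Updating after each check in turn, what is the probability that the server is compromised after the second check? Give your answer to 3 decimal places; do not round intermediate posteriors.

0.516

After 'quiet': P(compromised) = 0.7·0.5500 / (0.7·0.5500 + 0.75·0.4500) ≈ 0.5329
After 'quiet': P(compromised) = 0.7·0.5329 / (0.7·0.5329 + 0.75·0.4671) ≈ 0.5157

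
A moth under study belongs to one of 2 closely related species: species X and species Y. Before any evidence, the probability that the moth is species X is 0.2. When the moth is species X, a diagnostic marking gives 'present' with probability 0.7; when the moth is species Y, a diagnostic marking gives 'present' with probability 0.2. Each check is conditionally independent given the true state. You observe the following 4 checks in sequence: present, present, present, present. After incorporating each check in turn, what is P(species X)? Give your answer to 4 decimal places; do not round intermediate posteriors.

Apply Bayes' rule sequentially, carrying P(species X) forward.
After 'present': P(species X) = 0.7·0.2000 / (0.7·0.2000 + 0.2·0.8000) ≈ 0.4667
After 'present': P(species X) = 0.7·0.4667 / (0.7·0.4667 + 0.2·0.5333) ≈ 0.7538
After 'present': P(species X) = 0.7·0.7538 / (0.7·0.7538 + 0.2·0.2462) ≈ 0.9147
After 'present': P(species X) = 0.7·0.9147 / (0.7·0.9147 + 0.2·0.0853) ≈ 0.9740

0.9740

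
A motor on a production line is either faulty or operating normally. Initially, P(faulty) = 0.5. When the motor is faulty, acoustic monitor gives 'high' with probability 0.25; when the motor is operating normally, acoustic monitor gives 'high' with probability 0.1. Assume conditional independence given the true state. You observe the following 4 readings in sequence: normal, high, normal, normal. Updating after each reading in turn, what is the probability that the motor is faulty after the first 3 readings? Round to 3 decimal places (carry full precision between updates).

0.635

Apply Bayes' rule sequentially, carrying P(faulty) forward.
After 'normal': P(faulty) = 0.75·0.5000 / (0.75·0.5000 + 0.9·0.5000) ≈ 0.4545
After 'high': P(faulty) = 0.25·0.4545 / (0.25·0.4545 + 0.1·0.5455) ≈ 0.6757
After 'normal': P(faulty) = 0.75·0.6757 / (0.75·0.6757 + 0.9·0.3243) ≈ 0.6345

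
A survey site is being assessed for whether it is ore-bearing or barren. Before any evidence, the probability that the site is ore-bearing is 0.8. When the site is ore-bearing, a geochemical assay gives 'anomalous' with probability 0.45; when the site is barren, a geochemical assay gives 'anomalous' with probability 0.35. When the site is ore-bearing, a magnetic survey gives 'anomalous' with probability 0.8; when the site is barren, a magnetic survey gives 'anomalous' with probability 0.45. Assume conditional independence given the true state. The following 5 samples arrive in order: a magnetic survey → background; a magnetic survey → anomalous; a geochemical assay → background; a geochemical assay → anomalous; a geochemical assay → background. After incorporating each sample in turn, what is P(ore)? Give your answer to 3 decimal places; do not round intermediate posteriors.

After a magnetic survey='background': P(ore) = 0.2·0.8000 / (0.2·0.8000 + 0.55·0.2000) ≈ 0.5926
After a magnetic survey='anomalous': P(ore) = 0.8·0.5926 / (0.8·0.5926 + 0.45·0.4074) ≈ 0.7211
After a geochemical assay='background': P(ore) = 0.55·0.7211 / (0.55·0.7211 + 0.65·0.2789) ≈ 0.6863
After a geochemical assay='anomalous': P(ore) = 0.45·0.6863 / (0.45·0.6863 + 0.35·0.3137) ≈ 0.7378
After a geochemical assay='background': P(ore) = 0.55·0.7378 / (0.55·0.7378 + 0.65·0.2622) ≈ 0.7042

0.704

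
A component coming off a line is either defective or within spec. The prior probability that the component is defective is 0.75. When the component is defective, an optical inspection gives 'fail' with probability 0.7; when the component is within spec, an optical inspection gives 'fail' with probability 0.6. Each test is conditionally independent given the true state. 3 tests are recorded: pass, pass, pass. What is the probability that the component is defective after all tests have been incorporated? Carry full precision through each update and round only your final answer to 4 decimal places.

0.5586

Each posterior becomes the prior for the next update.
After 'pass': P(defective) = 0.3·0.7500 / (0.3·0.7500 + 0.4·0.2500) ≈ 0.6923
After 'pass': P(defective) = 0.3·0.6923 / (0.3·0.6923 + 0.4·0.3077) ≈ 0.6279
After 'pass': P(defective) = 0.3·0.6279 / (0.3·0.6279 + 0.4·0.3721) ≈ 0.5586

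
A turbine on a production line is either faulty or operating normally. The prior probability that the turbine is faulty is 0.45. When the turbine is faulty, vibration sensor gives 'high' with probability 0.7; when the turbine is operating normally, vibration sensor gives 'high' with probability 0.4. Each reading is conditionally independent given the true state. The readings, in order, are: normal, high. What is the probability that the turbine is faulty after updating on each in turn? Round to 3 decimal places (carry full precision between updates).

After 'normal': P(faulty) = 0.3·0.4500 / (0.3·0.4500 + 0.6·0.5500) ≈ 0.2903
After 'high': P(faulty) = 0.7·0.2903 / (0.7·0.2903 + 0.4·0.7097) ≈ 0.4172

0.417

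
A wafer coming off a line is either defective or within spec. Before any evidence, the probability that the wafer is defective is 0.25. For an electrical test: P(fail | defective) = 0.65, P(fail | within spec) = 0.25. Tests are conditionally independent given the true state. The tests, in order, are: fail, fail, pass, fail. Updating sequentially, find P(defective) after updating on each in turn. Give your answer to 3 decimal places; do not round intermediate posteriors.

After 'fail': P(defective) = 0.65·0.2500 / (0.65·0.2500 + 0.25·0.7500) ≈ 0.4643
After 'fail': P(defective) = 0.65·0.4643 / (0.65·0.4643 + 0.25·0.5357) ≈ 0.6926
After 'pass': P(defective) = 0.35·0.6926 / (0.35·0.6926 + 0.75·0.3074) ≈ 0.5126
After 'fail': P(defective) = 0.65·0.5126 / (0.65·0.5126 + 0.25·0.4874) ≈ 0.7322

0.732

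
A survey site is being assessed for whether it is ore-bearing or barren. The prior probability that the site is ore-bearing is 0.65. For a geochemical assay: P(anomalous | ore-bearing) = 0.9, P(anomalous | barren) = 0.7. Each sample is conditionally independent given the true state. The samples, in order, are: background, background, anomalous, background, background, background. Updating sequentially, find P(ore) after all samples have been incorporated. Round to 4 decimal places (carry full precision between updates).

0.0097

Apply Bayes' rule sequentially, carrying P(ore) forward.
After 'background': P(ore) = 0.1·0.6500 / (0.1·0.6500 + 0.3·0.3500) ≈ 0.3824
After 'background': P(ore) = 0.1·0.3824 / (0.1·0.3824 + 0.3·0.6176) ≈ 0.1711
After 'anomalous': P(ore) = 0.9·0.1711 / (0.9·0.1711 + 0.7·0.8289) ≈ 0.2097
After 'background': P(ore) = 0.1·0.2097 / (0.1·0.2097 + 0.3·0.7903) ≈ 0.0813
After 'background': P(ore) = 0.1·0.0813 / (0.1·0.0813 + 0.3·0.9187) ≈ 0.0286
After 'background': P(ore) = 0.1·0.0286 / (0.1·0.0286 + 0.3·0.9714) ≈ 0.0097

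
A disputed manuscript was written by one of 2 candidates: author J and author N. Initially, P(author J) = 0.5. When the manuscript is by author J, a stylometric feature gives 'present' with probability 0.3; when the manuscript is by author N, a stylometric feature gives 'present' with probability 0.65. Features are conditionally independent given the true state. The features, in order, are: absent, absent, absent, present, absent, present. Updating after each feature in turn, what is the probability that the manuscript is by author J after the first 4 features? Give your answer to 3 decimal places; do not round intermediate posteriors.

0.787

Each posterior becomes the prior for the next update.
After 'absent': P(author J) = 0.7·0.5000 / (0.7·0.5000 + 0.35·0.5000) ≈ 0.6667
After 'absent': P(author J) = 0.7·0.6667 / (0.7·0.6667 + 0.35·0.3333) ≈ 0.8000
After 'absent': P(author J) = 0.7·0.8000 / (0.7·0.8000 + 0.35·0.2000) ≈ 0.8889
After 'present': P(author J) = 0.3·0.8889 / (0.3·0.8889 + 0.65·0.1111) ≈ 0.7869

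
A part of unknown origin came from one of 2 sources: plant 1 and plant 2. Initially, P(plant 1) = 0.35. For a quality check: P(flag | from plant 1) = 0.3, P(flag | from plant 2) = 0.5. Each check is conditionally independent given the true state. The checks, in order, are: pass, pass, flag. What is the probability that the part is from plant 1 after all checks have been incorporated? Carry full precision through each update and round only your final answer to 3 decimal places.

0.388

After 'pass': P(plant 1) = 0.7·0.3500 / (0.7·0.3500 + 0.5·0.6500) ≈ 0.4298
After 'pass': P(plant 1) = 0.7·0.4298 / (0.7·0.4298 + 0.5·0.5702) ≈ 0.5135
After 'flag': P(plant 1) = 0.3·0.5135 / (0.3·0.5135 + 0.5·0.4865) ≈ 0.3877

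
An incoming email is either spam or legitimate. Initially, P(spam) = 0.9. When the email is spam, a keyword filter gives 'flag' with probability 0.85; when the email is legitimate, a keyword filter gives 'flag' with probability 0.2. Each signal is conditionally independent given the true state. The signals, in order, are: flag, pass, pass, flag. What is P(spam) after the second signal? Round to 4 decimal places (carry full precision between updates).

0.8776

After 'flag': P(spam) = 0.85·0.9000 / (0.85·0.9000 + 0.2·0.1000) ≈ 0.9745
After 'pass': P(spam) = 0.15·0.9745 / (0.15·0.9745 + 0.8·0.0255) ≈ 0.8776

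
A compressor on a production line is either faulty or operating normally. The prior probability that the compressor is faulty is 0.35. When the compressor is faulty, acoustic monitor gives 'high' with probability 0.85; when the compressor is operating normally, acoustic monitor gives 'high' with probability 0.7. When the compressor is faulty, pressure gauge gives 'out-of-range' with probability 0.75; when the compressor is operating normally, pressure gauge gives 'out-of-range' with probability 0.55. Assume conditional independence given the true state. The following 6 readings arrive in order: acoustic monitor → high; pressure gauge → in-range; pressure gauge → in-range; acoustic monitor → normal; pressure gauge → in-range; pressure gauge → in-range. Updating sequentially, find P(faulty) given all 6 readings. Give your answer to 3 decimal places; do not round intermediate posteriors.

0.030

Each posterior becomes the prior for the next update.
After acoustic monitor='high': P(faulty) = 0.85·0.3500 / (0.85·0.3500 + 0.7·0.6500) ≈ 0.3953
After pressure gauge='in-range': P(faulty) = 0.25·0.3953 / (0.25·0.3953 + 0.45·0.6047) ≈ 0.2665
After pressure gauge='in-range': P(faulty) = 0.25·0.2665 / (0.25·0.2665 + 0.45·0.7335) ≈ 0.1679
After acoustic monitor='normal': P(faulty) = 0.15·0.1679 / (0.15·0.1679 + 0.3·0.8321) ≈ 0.0917
After pressure gauge='in-range': P(faulty) = 0.25·0.0917 / (0.25·0.0917 + 0.45·0.9083) ≈ 0.0531
After pressure gauge='in-range': P(faulty) = 0.25·0.0531 / (0.25·0.0531 + 0.45·0.9469) ≈ 0.0302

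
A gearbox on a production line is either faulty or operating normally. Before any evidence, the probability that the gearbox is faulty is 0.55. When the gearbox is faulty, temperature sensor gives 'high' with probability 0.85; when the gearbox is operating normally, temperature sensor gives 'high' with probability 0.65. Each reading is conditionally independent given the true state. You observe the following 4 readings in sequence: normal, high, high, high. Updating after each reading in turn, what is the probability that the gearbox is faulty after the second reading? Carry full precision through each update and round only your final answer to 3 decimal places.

0.407

After 'normal': P(faulty) = 0.15·0.5500 / (0.15·0.5500 + 0.35·0.4500) ≈ 0.3438
After 'high': P(faulty) = 0.85·0.3438 / (0.85·0.3438 + 0.65·0.6562) ≈ 0.4065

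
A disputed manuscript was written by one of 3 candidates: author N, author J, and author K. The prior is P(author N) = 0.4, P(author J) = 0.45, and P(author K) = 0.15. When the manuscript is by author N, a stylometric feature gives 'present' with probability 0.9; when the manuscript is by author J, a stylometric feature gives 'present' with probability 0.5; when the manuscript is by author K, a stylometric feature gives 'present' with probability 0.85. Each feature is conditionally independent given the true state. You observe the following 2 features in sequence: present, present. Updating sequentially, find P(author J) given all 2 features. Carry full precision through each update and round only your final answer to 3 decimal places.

0.206

After 'present': normaliser = 0.9·0.4000 + 0.5·0.4500 + 0.85·0.1500; P(author N) ≈ 0.5053, P(author J) ≈ 0.3158, P(author K) ≈ 0.1789
After 'present': normaliser = 0.9·0.5053 + 0.5·0.3158 + 0.85·0.1789; P(author N) ≈ 0.5946, P(author J) ≈ 0.2065, P(author K) ≈ 0.1989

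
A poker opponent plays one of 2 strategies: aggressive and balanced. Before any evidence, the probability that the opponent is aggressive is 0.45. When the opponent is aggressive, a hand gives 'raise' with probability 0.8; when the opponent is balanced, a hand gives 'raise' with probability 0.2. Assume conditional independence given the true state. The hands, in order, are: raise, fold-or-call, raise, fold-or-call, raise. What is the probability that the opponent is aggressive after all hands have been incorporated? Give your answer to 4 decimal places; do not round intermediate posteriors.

Apply Bayes' rule sequentially, carrying P(aggressive) forward.
After 'raise': P(aggressive) = 0.8·0.4500 / (0.8·0.4500 + 0.2·0.5500) ≈ 0.7660
After 'fold-or-call': P(aggressive) = 0.2·0.7660 / (0.2·0.7660 + 0.8·0.2340) ≈ 0.4500
After 'raise': P(aggressive) = 0.8·0.4500 / (0.8·0.4500 + 0.2·0.5500) ≈ 0.7660
After 'fold-or-call': P(aggressive) = 0.2·0.7660 / (0.2·0.7660 + 0.8·0.2340) ≈ 0.4500
After 'raise': P(aggressive) = 0.8·0.4500 / (0.8·0.4500 + 0.2·0.5500) ≈ 0.7660

0.7660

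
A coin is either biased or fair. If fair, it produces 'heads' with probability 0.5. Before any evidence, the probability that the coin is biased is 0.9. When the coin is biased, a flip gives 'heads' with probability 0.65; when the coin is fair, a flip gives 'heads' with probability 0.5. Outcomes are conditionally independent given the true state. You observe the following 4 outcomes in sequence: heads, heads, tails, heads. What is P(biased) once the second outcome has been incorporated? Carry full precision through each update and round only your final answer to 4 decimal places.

Each posterior becomes the prior for the next update.
After 'heads': P(biased) = 0.65·0.9000 / (0.65·0.9000 + 0.5·0.1000) ≈ 0.9213
After 'heads': P(biased) = 0.65·0.9213 / (0.65·0.9213 + 0.5·0.0787) ≈ 0.9383

0.9383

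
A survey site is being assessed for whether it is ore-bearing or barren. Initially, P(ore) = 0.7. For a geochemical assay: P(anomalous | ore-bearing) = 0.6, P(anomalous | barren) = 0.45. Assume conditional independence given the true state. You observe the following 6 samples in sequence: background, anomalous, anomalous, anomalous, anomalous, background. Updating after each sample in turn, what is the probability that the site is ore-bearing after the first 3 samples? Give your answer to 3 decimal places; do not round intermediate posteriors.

0.751

Apply Bayes' rule sequentially, carrying P(ore) forward.
After 'background': P(ore) = 0.4·0.7000 / (0.4·0.7000 + 0.55·0.3000) ≈ 0.6292
After 'anomalous': P(ore) = 0.6·0.6292 / (0.6·0.6292 + 0.45·0.3708) ≈ 0.6935
After 'anomalous': P(ore) = 0.6·0.6935 / (0.6·0.6935 + 0.45·0.3065) ≈ 0.7510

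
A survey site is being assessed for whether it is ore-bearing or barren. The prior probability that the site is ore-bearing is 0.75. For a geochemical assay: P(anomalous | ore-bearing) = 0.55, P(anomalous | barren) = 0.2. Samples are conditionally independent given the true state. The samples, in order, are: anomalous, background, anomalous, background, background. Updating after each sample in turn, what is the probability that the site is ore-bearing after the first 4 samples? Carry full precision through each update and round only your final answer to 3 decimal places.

After 'anomalous': P(ore) = 0.55·0.7500 / (0.55·0.7500 + 0.2·0.2500) ≈ 0.8919
After 'background': P(ore) = 0.45·0.8919 / (0.45·0.8919 + 0.8·0.1081) ≈ 0.8227
After 'anomalous': P(ore) = 0.55·0.8227 / (0.55·0.8227 + 0.2·0.1773) ≈ 0.9273
After 'background': P(ore) = 0.45·0.9273 / (0.45·0.9273 + 0.8·0.0727) ≈ 0.8777

0.878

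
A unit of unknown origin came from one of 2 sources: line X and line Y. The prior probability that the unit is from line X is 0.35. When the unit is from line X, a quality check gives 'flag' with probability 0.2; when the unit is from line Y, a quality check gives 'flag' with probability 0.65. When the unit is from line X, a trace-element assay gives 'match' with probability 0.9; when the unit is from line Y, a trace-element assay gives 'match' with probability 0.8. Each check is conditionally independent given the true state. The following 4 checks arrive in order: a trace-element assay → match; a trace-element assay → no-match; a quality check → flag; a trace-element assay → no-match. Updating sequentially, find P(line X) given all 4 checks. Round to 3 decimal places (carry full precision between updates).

0.045

After a trace-element assay='match': P(line X) = 0.9·0.3500 / (0.9·0.3500 + 0.8·0.6500) ≈ 0.3772
After a trace-element assay='no-match': P(line X) = 0.1·0.3772 / (0.1·0.3772 + 0.2·0.6228) ≈ 0.2325
After a quality check='flag': P(line X) = 0.2·0.2325 / (0.2·0.2325 + 0.65·0.7675) ≈ 0.0853
After a trace-element assay='no-match': P(line X) = 0.1·0.0853 / (0.1·0.0853 + 0.2·0.9147) ≈ 0.0445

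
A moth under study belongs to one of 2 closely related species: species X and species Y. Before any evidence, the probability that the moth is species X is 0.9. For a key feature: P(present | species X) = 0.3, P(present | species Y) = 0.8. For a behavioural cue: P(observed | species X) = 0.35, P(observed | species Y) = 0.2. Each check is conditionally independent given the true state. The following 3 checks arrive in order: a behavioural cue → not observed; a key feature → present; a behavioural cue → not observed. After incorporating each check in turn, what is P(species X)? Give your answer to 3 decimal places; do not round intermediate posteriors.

After a behavioural cue='not observed': P(species X) = 0.65·0.9000 / (0.65·0.9000 + 0.8·0.1000) ≈ 0.8797
After a key feature='present': P(species X) = 0.3·0.8797 / (0.3·0.8797 + 0.8·0.1203) ≈ 0.7328
After a behavioural cue='not observed': P(species X) = 0.65·0.7328 / (0.65·0.7328 + 0.8·0.2672) ≈ 0.6902

0.690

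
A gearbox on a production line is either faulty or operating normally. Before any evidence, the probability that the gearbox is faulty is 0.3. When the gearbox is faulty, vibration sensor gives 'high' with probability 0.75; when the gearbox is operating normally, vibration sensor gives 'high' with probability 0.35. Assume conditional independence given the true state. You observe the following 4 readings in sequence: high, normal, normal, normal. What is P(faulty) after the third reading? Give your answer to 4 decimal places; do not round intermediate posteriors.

0.1196

After 'high': P(faulty) = 0.75·0.3000 / (0.75·0.3000 + 0.35·0.7000) ≈ 0.4787
After 'normal': P(faulty) = 0.25·0.4787 / (0.25·0.4787 + 0.65·0.5213) ≈ 0.2610
After 'normal': P(faulty) = 0.25·0.2610 / (0.25·0.2610 + 0.65·0.7390) ≈ 0.1196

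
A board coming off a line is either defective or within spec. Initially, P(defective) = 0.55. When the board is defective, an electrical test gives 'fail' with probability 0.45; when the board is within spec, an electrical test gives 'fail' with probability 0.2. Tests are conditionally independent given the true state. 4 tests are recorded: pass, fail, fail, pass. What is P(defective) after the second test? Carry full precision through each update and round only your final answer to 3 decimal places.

0.654

Apply Bayes' rule sequentially, carrying P(defective) forward.
After 'pass': P(defective) = 0.55·0.5500 / (0.55·0.5500 + 0.8·0.4500) ≈ 0.4566
After 'fail': P(defective) = 0.45·0.4566 / (0.45·0.4566 + 0.2·0.5434) ≈ 0.6541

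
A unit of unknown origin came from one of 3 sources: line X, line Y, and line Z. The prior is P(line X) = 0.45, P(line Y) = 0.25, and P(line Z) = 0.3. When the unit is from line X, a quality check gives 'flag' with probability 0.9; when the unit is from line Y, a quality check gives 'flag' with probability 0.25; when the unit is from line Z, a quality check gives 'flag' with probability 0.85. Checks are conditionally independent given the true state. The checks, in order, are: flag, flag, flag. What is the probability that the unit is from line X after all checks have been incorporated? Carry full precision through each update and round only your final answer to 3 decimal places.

After 'flag': normaliser = 0.9·0.4500 + 0.25·0.2500 + 0.85·0.3000; P(line X) ≈ 0.5606, P(line Y) ≈ 0.0865, P(line Z) ≈ 0.3529
After 'flag': normaliser = 0.9·0.5606 + 0.25·0.0865 + 0.85·0.3529; P(line X) ≈ 0.6107, P(line Y) ≈ 0.0262, P(line Z) ≈ 0.3631
After 'flag': normaliser = 0.9·0.6107 + 0.25·0.0262 + 0.85·0.3631; P(line X) ≈ 0.6355, P(line Y) ≈ 0.0076, P(line Z) ≈ 0.3569

0.636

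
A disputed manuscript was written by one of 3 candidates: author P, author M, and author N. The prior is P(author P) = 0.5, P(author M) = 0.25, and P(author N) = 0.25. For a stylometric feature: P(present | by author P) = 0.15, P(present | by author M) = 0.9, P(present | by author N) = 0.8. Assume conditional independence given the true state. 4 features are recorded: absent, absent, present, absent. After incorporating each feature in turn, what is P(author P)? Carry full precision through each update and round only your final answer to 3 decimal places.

0.962

Each posterior becomes the prior for the next update.
After 'absent': normaliser = 0.85·0.5000 + 0.1·0.2500 + 0.2·0.2500; P(author P) ≈ 0.8500, P(author M) ≈ 0.0500, P(author N) ≈ 0.1000
After 'absent': normaliser = 0.85·0.8500 + 0.1·0.0500 + 0.2·0.1000; P(author P) ≈ 0.9666, P(author M) ≈ 0.0067, P(author N) ≈ 0.0268
After 'present': normaliser = 0.15·0.9666 + 0.9·0.0067 + 0.8·0.0268; P(author P) ≈ 0.8409, P(author M) ≈ 0.0349, P(author N) ≈ 0.1242
After 'absent': normaliser = 0.85·0.8409 + 0.1·0.0349 + 0.2·0.1242; P(author P) ≈ 0.9619, P(author M) ≈ 0.0047, P(author N) ≈ 0.0334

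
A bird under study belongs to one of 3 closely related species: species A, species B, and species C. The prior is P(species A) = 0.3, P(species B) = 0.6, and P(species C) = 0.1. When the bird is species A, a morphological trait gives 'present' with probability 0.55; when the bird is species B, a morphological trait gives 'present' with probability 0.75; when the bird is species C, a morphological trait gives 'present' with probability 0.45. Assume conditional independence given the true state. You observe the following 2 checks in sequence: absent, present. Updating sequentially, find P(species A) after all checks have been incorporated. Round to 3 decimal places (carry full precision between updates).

0.351

Apply Bayes' rule sequentially, carrying P(species A) forward.
After 'absent': normaliser = 0.45·0.3000 + 0.25·0.6000 + 0.55·0.1000; P(species A) ≈ 0.3971, P(species B) ≈ 0.4412, P(species C) ≈ 0.1618
After 'present': normaliser = 0.55·0.3971 + 0.75·0.4412 + 0.45·0.1618; P(species A) ≈ 0.3511, P(species B) ≈ 0.5319, P(species C) ≈ 0.1170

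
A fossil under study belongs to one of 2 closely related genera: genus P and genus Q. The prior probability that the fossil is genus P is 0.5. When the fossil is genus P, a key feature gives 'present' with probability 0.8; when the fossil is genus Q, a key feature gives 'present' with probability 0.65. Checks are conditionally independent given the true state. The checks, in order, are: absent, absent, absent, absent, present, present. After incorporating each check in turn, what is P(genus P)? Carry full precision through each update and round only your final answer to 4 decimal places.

After 'absent': P(genus P) = 0.2·0.5000 / (0.2·0.5000 + 0.35·0.5000) ≈ 0.3636
After 'absent': P(genus P) = 0.2·0.3636 / (0.2·0.3636 + 0.35·0.6364) ≈ 0.2462
After 'absent': P(genus P) = 0.2·0.2462 / (0.2·0.2462 + 0.35·0.7538) ≈ 0.1572
After 'absent': P(genus P) = 0.2·0.1572 / (0.2·0.1572 + 0.35·0.8428) ≈ 0.0963
After 'present': P(genus P) = 0.8·0.0963 / (0.8·0.0963 + 0.65·0.9037) ≈ 0.1160
After 'present': P(genus P) = 0.8·0.1160 / (0.8·0.1160 + 0.65·0.8840) ≈ 0.1391

0.1391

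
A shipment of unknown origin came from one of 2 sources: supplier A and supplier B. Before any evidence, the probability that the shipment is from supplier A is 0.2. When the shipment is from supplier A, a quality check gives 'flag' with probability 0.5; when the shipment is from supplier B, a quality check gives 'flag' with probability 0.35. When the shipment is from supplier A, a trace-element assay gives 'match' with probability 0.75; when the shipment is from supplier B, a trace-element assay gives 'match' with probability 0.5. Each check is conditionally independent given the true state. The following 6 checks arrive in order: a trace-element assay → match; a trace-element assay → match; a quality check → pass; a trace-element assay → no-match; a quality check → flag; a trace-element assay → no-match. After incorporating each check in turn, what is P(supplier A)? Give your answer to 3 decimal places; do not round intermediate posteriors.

Each posterior becomes the prior for the next update.
After a trace-element assay='match': P(supplier A) = 0.75·0.2000 / (0.75·0.2000 + 0.5·0.8000) ≈ 0.2727
After a trace-element assay='match': P(supplier A) = 0.75·0.2727 / (0.75·0.2727 + 0.5·0.7273) ≈ 0.3600
After a quality check='pass': P(supplier A) = 0.5·0.3600 / (0.5·0.3600 + 0.65·0.6400) ≈ 0.3020
After a trace-element assay='no-match': P(supplier A) = 0.25·0.3020 / (0.25·0.3020 + 0.5·0.6980) ≈ 0.1779
After a quality check='flag': P(supplier A) = 0.5·0.1779 / (0.5·0.1779 + 0.35·0.8221) ≈ 0.2361
After a trace-element assay='no-match': P(supplier A) = 0.25·0.2361 / (0.25·0.2361 + 0.5·0.7639) ≈ 0.1338

0.134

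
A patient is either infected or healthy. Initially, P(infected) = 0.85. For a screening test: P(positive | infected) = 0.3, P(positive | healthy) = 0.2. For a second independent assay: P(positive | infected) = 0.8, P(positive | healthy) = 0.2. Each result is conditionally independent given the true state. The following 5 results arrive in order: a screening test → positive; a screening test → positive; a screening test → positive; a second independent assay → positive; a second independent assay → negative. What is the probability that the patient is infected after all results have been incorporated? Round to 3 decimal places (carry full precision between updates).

0.950

After a screening test='positive': P(infected) = 0.3·0.8500 / (0.3·0.8500 + 0.2·0.1500) ≈ 0.8947
After a screening test='positive': P(infected) = 0.3·0.8947 / (0.3·0.8947 + 0.2·0.1053) ≈ 0.9273
After a screening test='positive': P(infected) = 0.3·0.9273 / (0.3·0.9273 + 0.2·0.0727) ≈ 0.9503
After a second independent assay='positive': P(infected) = 0.8·0.9503 / (0.8·0.9503 + 0.2·0.0497) ≈ 0.9871
After a second independent assay='negative': P(infected) = 0.2·0.9871 / (0.2·0.9871 + 0.8·0.0129) ≈ 0.9503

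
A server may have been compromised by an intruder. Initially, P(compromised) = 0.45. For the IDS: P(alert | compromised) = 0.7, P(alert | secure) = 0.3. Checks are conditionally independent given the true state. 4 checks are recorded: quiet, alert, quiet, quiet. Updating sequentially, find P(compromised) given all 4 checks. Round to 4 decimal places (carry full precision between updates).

After 'quiet': P(compromised) = 0.3·0.4500 / (0.3·0.4500 + 0.7·0.5500) ≈ 0.2596
After 'alert': P(compromised) = 0.7·0.2596 / (0.7·0.2596 + 0.3·0.7404) ≈ 0.4500
After 'quiet': P(compromised) = 0.3·0.4500 / (0.3·0.4500 + 0.7·0.5500) ≈ 0.2596
After 'quiet': P(compromised) = 0.3·0.2596 / (0.3·0.2596 + 0.7·0.7404) ≈ 0.1306

0.1306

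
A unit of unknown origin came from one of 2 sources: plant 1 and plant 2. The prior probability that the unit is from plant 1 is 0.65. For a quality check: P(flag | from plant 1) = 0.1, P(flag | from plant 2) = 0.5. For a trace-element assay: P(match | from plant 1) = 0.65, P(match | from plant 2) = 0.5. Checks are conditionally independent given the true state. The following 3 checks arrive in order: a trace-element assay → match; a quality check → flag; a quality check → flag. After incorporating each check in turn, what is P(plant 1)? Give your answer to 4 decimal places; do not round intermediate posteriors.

Apply Bayes' rule sequentially, carrying P(plant 1) forward.
After a trace-element assay='match': P(plant 1) = 0.65·0.6500 / (0.65·0.6500 + 0.5·0.3500) ≈ 0.7071
After a quality check='flag': P(plant 1) = 0.1·0.7071 / (0.1·0.7071 + 0.5·0.2929) ≈ 0.3256
After a quality check='flag': P(plant 1) = 0.1·0.3256 / (0.1·0.3256 + 0.5·0.6744) ≈ 0.0881

0.0881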